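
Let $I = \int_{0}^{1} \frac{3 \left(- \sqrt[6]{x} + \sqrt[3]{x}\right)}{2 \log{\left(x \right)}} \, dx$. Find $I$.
$- \log{\left(\frac{7 \sqrt{14}}{32} \right)}$

Replace the exponent $\frac{1}{6}$ by a parameter $a$: let $I(a) = \int_{0}^{1} \frac{3 \left(\sqrt[3]{x} - x^{a}\right)}{2 \log{\left(x \right)}} \, dx$.

Since $\dfrac{\partial}{\partial a}\,x^{a} = x^{a} \ln x$, the $\ln x$ in the denominator cancels and
$$\frac{dI}{da} = \int_{0}^{1} - \frac{3}{2} x^{a} \, dx = - \frac{3}{2} \left[\frac{x^{a+1}}{a+1}\right]_0^1 = - \frac{3}{2 a + 2}.$$

Integrating with respect to $a$ gives $I(a) = - \log{\left(\frac{3 \sqrt{3} \left(a + 1\right)^{\frac{3}{2}}}{8} \right)} + C$.

At $a = \frac{1}{3}$ the integrand is identically $0$, so $I(\frac{1}{3}) = 0$. The closed form gives $0$, hence $C = 0$.

Setting $a = \frac{1}{6}$:
$$I = - \log{\left(\frac{7 \sqrt{14}}{32} \right)}.$$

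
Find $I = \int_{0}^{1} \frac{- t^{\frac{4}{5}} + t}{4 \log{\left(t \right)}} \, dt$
$- \frac{\log{\left(3 \right)}}{2} + \frac{\log{\left(10 \right)}}{4}$

Replace the exponent $\frac{4}{5}$ by a parameter $a$: let $I(a) = \int_{0}^{1} \frac{t - t^{a}}{4 \log{\left(t \right)}} \, dt$.

Since $\dfrac{\partial}{\partial a}\,t^{a} = t^{a} \ln t$, the $\ln t$ in the denominator cancels and
$$\frac{dI}{da} = \int_{0}^{1} - \frac{1}{4} t^{a} \, dt = - \frac{1}{4} \left[\frac{t^{a+1}}{a+1}\right]_0^1 = - \frac{1}{4 a + 4}.$$

Integrating with respect to $a$ gives $I(a) = - \frac{\log{\left(a + 1 \right)}}{4} + \frac{\log{\left(2 \right)}}{4} + C$.

At $a = 1$ the integrand is identically $0$, so $I(1) = 0$. The closed form gives $0$, hence $C = 0$.

Setting $a = \frac{4}{5}$:
$$I = - \frac{\log{\left(3 \right)}}{2} + \frac{\log{\left(10 \right)}}{4}.$$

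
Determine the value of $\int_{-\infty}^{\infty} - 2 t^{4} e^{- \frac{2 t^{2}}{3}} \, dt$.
$- \frac{27 \sqrt{6} \sqrt{\pi}}{16}$

Begin with the known integral
$$J(a) = \int_{-\infty}^{\infty} - 2 e^{- a t^{2}} \, dt = - \frac{2 \sqrt{\pi}}{\sqrt{a}}.$$

Differentiating under the integral sign brings down a factor of $(-t^2)$:
$$\frac{dJ}{da} = \int_{-\infty}^{\infty} 2 t^{2} e^{- a t^{2}} \, dt = \frac{\sqrt{\pi}}{a^{\frac{3}{2}}}.$$

Repeating twice in total — each differentiation brings down another $(-t^2)$ — gives
$$\frac{d^{2}J}{da^{2}} = \int_{-\infty}^{\infty} - 2 t^{4} e^{- a t^{2}} \, dt = - \frac{3 \sqrt{\pi}}{2 a^{\frac{5}{2}}},$$
and the integrand here is exactly the target integrand, so $I = - \frac{3 \sqrt{\pi}}{2 a^{\frac{5}{2}}}$.

Setting $a = \frac{2}{3}$:
$$I = - \frac{27 \sqrt{6} \sqrt{\pi}}{16}.$$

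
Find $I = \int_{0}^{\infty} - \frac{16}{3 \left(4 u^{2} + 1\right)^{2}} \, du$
$- \frac{2 \pi}{3}$

Begin with the known result
$$J(a) = \int_{0}^{\infty} - \frac{1}{3 \left(a^{2} + u^{2}\right)} \, du = - \frac{\pi}{6 a}.$$

Differentiating under the integral sign with respect to $a$,
$$\frac{dJ}{da} = \int_{0}^{\infty} \frac{2 a}{3 \left(a^{2} + u^{2}\right)^{2}} \, du = \frac{\pi}{6 a^{2}},$$
so $\int_{0}^{\infty} - \frac{1}{3 \left(a^{2} + u^{2}\right)^{2}} \, du = - \frac{\pi}{12 a^{3}}$.

Setting $a = \frac{1}{2}$:
$$I = - \frac{2 \pi}{3}.$$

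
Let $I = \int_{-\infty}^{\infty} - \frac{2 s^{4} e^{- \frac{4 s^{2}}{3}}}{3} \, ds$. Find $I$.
$- \frac{9 \sqrt{3} \sqrt{\pi}}{64}$

Start from the elementary integral
$$J(a) = \int_{-\infty}^{\infty} - \frac{2 e^{- a s^{2}}}{3} \, ds = - \frac{2 \sqrt{\pi}}{3 \sqrt{a}}.$$

Differentiating under the integral sign brings down a factor of $(-s^2)$:
$$\frac{dJ}{da} = \int_{-\infty}^{\infty} \frac{2 s^{2} e^{- a s^{2}}}{3} \, ds = \frac{\sqrt{\pi}}{3 a^{\frac{3}{2}}}.$$

Repeating twice in total — each differentiation brings down another $(-s^2)$ — gives
$$\frac{d^{2}J}{da^{2}} = \int_{-\infty}^{\infty} - \frac{2 s^{4} e^{- a s^{2}}}{3} \, ds = - \frac{\sqrt{\pi}}{2 a^{\frac{5}{2}}},$$
and the integrand here is exactly the target integrand, so $I = - \frac{\sqrt{\pi}}{2 a^{\frac{5}{2}}}$.

Setting $a = \frac{4}{3}$:
$$I = - \frac{9 \sqrt{3} \sqrt{\pi}}{64}.$$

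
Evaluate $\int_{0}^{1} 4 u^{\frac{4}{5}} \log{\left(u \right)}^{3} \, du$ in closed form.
$- \frac{5000}{2187}$

Begin with the known integral
$$J(a) = \int_{0}^{1} 4 u^{a} \, du = \frac{4}{a + 1}.$$

Differentiating under the integral sign brings down a factor of $\ln u$:
$$\frac{dJ}{da} = \int_{0}^{1} 4 u^{a} \log{\left(u \right)} \, du = - \frac{4}{\left(a + 1\right)^{2}}.$$

Repeating $3$ times in total — each differentiation brings down another $\ln u$ — gives
$$\frac{d^{3}J}{da^{3}} = \int_{0}^{1} 4 u^{a} \log{\left(u \right)}^{3} \, du = - \frac{24}{\left(a + 1\right)^{4}},$$
and the integrand here is exactly the target integrand, so $I = - \frac{24}{\left(a + 1\right)^{4}}$.

Setting $a = \frac{4}{5}$:
$$I = - \frac{5000}{2187}.$$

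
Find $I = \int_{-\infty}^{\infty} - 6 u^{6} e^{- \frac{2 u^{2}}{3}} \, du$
$- \frac{1215 \sqrt{6} \sqrt{\pi}}{64}$

Consider the simpler parametrised integral
$$J(a) = \int_{-\infty}^{\infty} - 6 e^{- a u^{2}} \, du = - \frac{6 \sqrt{\pi}}{\sqrt{a}}.$$

Differentiating under the integral sign brings down a factor of $(-u^2)$:
$$\frac{dJ}{da} = \int_{-\infty}^{\infty} 6 u^{2} e^{- a u^{2}} \, du = \frac{3 \sqrt{\pi}}{a^{\frac{3}{2}}}.$$

Repeating $3$ times in total — each differentiation brings down another $(-u^2)$ — gives
$$\frac{d^{3}J}{da^{3}} = \int_{-\infty}^{\infty} 6 u^{6} e^{- a u^{2}} \, du = \frac{45 \sqrt{\pi}}{4 a^{\frac{7}{2}}},$$
and the integrand here is $(-1)^{3}$ times the target integrand, so $I = (-1)^{3}\,\frac{d^{3}J}{da^{3}} = - \frac{45 \sqrt{\pi}}{4 a^{\frac{7}{2}}}$.

Setting $a = \frac{2}{3}$:
$$I = - \frac{1215 \sqrt{6} \sqrt{\pi}}{64}.$$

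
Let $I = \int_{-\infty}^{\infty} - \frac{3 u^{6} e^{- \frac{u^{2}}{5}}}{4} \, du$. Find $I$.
$- \frac{5625 \sqrt{5} \sqrt{\pi}}{32}$

Consider the simpler parametrised integral
$$J(a) = \int_{-\infty}^{\infty} - \frac{3 e^{- a u^{2}}}{4} \, du = - \frac{3 \sqrt{\pi}}{4 \sqrt{a}}.$$

Differentiating under the integral sign brings down a factor of $(-u^2)$:
$$\frac{dJ}{da} = \int_{-\infty}^{\infty} \frac{3 u^{2} e^{- a u^{2}}}{4} \, du = \frac{3 \sqrt{\pi}}{8 a^{\frac{3}{2}}}.$$

Repeating $3$ times in total — each differentiation brings down another $(-u^2)$ — gives
$$\frac{d^{3}J}{da^{3}} = \int_{-\infty}^{\infty} \frac{3 u^{6} e^{- a u^{2}}}{4} \, du = \frac{45 \sqrt{\pi}}{32 a^{\frac{7}{2}}},$$
and the integrand here is $(-1)^{3}$ times the target integrand, so $I = (-1)^{3}\,\frac{d^{3}J}{da^{3}} = - \frac{45 \sqrt{\pi}}{32 a^{\frac{7}{2}}}$.

Setting $a = \frac{1}{5}$:
$$I = - \frac{5625 \sqrt{5} \sqrt{\pi}}{32}.$$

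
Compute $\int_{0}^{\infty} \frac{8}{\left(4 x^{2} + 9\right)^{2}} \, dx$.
$\frac{\pi}{27}$

Recall the elementary integral
$$J(a) = \int_{0}^{\infty} \frac{1}{2 \left(a^{2} + x^{2}\right)} \, dx = \frac{\pi}{4 a}.$$

Differentiating under the integral sign with respect to $a$,
$$\frac{dJ}{da} = \int_{0}^{\infty} - \frac{a}{\left(a^{2} + x^{2}\right)^{2}} \, dx = - \frac{\pi}{4 a^{2}},$$
so $\int_{0}^{\infty} \frac{1}{2 \left(a^{2} + x^{2}\right)^{2}} \, dx = \frac{\pi}{8 a^{3}}$.

Setting $a = \frac{3}{2}$:
$$I = \frac{\pi}{27}.$$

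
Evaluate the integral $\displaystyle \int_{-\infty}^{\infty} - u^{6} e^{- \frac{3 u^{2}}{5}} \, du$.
$- \frac{625 \sqrt{15} \sqrt{\pi}}{216}$

Start from the elementary integral
$$J(a) = \int_{-\infty}^{\infty} - e^{- a u^{2}} \, du = - \frac{\sqrt{\pi}}{\sqrt{a}}.$$

Differentiating under the integral sign brings down a factor of $(-u^2)$:
$$\frac{dJ}{da} = \int_{-\infty}^{\infty} u^{2} e^{- a u^{2}} \, du = \frac{\sqrt{\pi}}{2 a^{\frac{3}{2}}}.$$

Repeating $3$ times in total — each differentiation brings down another $(-u^2)$ — gives
$$\frac{d^{3}J}{da^{3}} = \int_{-\infty}^{\infty} u^{6} e^{- a u^{2}} \, du = \frac{15 \sqrt{\pi}}{8 a^{\frac{7}{2}}},$$
and the integrand here is $(-1)^{3}$ times the target integrand, so $I = (-1)^{3}\,\frac{d^{3}J}{da^{3}} = - \frac{15 \sqrt{\pi}}{8 a^{\frac{7}{2}}}$.

Setting $a = \frac{3}{5}$:
$$I = - \frac{625 \sqrt{15} \sqrt{\pi}}{216}.$$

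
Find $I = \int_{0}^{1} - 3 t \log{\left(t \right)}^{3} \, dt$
$\frac{9}{8}$

Begin with the known integral
$$J(a) = \int_{0}^{1} - 3 t^{a} \, dt = - \frac{3}{a + 1}.$$

Differentiating under the integral sign brings down a factor of $\ln t$:
$$\frac{dJ}{da} = \int_{0}^{1} - 3 t^{a} \log{\left(t \right)} \, dt = \frac{3}{\left(a + 1\right)^{2}}.$$

Repeating $3$ times in total — each differentiation brings down another $\ln t$ — gives
$$\frac{d^{3}J}{da^{3}} = \int_{0}^{1} - 3 t^{a} \log{\left(t \right)}^{3} \, dt = \frac{18}{\left(a + 1\right)^{4}},$$
and the integrand here is exactly the target integrand, so $I = \frac{18}{\left(a + 1\right)^{4}}$.

Setting $a = 1$:
$$I = \frac{9}{8}.$$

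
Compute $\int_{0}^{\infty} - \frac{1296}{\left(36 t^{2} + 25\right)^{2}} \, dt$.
$- \frac{54 \pi}{125}$

Begin with the known result
$$J(a) = \int_{0}^{\infty} - \frac{1}{a^{2} + t^{2}} \, dt = - \frac{\pi}{2 a}.$$

Differentiating under the integral sign with respect to $a$,
$$\frac{dJ}{da} = \int_{0}^{\infty} \frac{2 a}{\left(a^{2} + t^{2}\right)^{2}} \, dt = \frac{\pi}{2 a^{2}},$$
so $\int_{0}^{\infty} - \frac{1}{\left(a^{2} + t^{2}\right)^{2}} \, dt = - \frac{\pi}{4 a^{3}}$.

Setting $a = \frac{5}{6}$:
$$I = - \frac{54 \pi}{125}.$$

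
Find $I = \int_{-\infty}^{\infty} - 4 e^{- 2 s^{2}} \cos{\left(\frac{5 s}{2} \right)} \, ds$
$- \frac{2 \sqrt{2} \sqrt{\pi}}{e^{\frac{25}{32}}}$

Treat the cosine frequency as a parameter and define $I(b) = \int_{-\infty}^{\infty} - 4 e^{- 2 s^{2}} \cos{\left(b s \right)} \, ds$.

Differentiating under the integral sign,
$$I'(b) = \int_{-\infty}^{\infty} 4 s e^{- 2 s^{2}} \sin{\left(b s \right)} \, ds.$$

Integrate $\int_{-\infty}^{\infty} s \sin(b s)\, e^{- 2 s^{2}}\, ds$ by parts with $u = \sin(b s)$ and $dv = s\, e^{- 2 s^{2}}\, ds$, giving $v = - \frac{e^{- 2 s^{2}}}{4}$. The boundary term vanishes and
$$\int_{-\infty}^{\infty} s \sin(b s)\, e^{- 2 s^{2}}\, ds = \frac{b}{4} \int_{-\infty}^{\infty} \cos(b s)\, e^{- 2 s^{2}}\, ds,$$
so $I'(b) = - \frac{b}{4}\, I(b)$.

This is a separable first-order ODE; solving with the initial condition $I(0) = \int_{-\infty}^{\infty} - 4 e^{- 2 s^{2}}\,ds = - 2 \sqrt{2} \sqrt{\pi}$ gives
$$I(b) = - 2 \sqrt{2} \sqrt{\pi} e^{- \frac{b^{2}}{8}}.$$

Setting $b = \frac{5}{2}$:
$$I = - \frac{2 \sqrt{2} \sqrt{\pi}}{e^{\frac{25}{32}}}.$$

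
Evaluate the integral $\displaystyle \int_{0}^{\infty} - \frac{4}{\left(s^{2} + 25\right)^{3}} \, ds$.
$- \frac{3 \pi}{12500}$

Start from the standard arctangent integral
$$J(a) = \int_{0}^{\infty} - \frac{4}{a^{2} + s^{2}} \, ds = - \frac{2 \pi}{a}.$$

Differentiating under the integral sign with respect to $a$,
$$\frac{dJ}{da} = \int_{0}^{\infty} \frac{8 a}{\left(a^{2} + s^{2}\right)^{2}} \, ds = \frac{2 \pi}{a^{2}},$$
so $\int_{0}^{\infty} - \frac{4}{\left(a^{2} + s^{2}\right)^{2}} \, ds = - \frac{\pi}{a^{3}}$.

Repeating — each differentiation of $1/(s^2+a^2)^j$ produces $-2ja/(s^2+a^2)^{j+1}$ — and dividing through by $-2ja$ at each step yields, after $2$ differentiations in total,
$$\int_{0}^{\infty} - \frac{4}{\left(a^{2} + s^{2}\right)^{3}} \, ds = - \frac{3 \pi}{4 a^{5}}.$$

Setting $a = 5$:
$$I = - \frac{3 \pi}{12500}.$$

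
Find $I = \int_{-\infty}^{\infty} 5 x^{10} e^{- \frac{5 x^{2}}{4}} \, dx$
$\frac{12096 \sqrt{5} \sqrt{\pi}}{625}$

Consider the simpler parametrised integral
$$J(a) = \int_{-\infty}^{\infty} 5 e^{- a x^{2}} \, dx = \frac{5 \sqrt{\pi}}{\sqrt{a}}.$$

Differentiating under the integral sign brings down a factor of $(-x^2)$:
$$\frac{dJ}{da} = \int_{-\infty}^{\infty} - 5 x^{2} e^{- a x^{2}} \, dx = - \frac{5 \sqrt{\pi}}{2 a^{\frac{3}{2}}}.$$

Repeating $5$ times in total — each differentiation brings down another $(-x^2)$ — gives
$$\frac{d^{5}J}{da^{5}} = \int_{-\infty}^{\infty} - 5 x^{10} e^{- a x^{2}} \, dx = - \frac{4725 \sqrt{\pi}}{32 a^{\frac{11}{2}}},$$
and the integrand here is $(-1)^{5}$ times the target integrand, so $I = (-1)^{5}\,\frac{d^{5}J}{da^{5}} = \frac{4725 \sqrt{\pi}}{32 a^{\frac{11}{2}}}$.

Setting $a = \frac{5}{4}$:
$$I = \frac{12096 \sqrt{5} \sqrt{\pi}}{625}.$$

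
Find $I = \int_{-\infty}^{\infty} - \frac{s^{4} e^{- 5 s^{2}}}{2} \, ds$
$- \frac{3 \sqrt{5} \sqrt{\pi}}{1000}$

Start from the elementary integral
$$J(a) = \int_{-\infty}^{\infty} - \frac{e^{- a s^{2}}}{2} \, ds = - \frac{\sqrt{\pi}}{2 \sqrt{a}}.$$

Differentiating under the integral sign brings down a factor of $(-s^2)$:
$$\frac{dJ}{da} = \int_{-\infty}^{\infty} \frac{s^{2} e^{- a s^{2}}}{2} \, ds = \frac{\sqrt{\pi}}{4 a^{\frac{3}{2}}}.$$

Repeating twice in total — each differentiation brings down another $(-s^2)$ — gives
$$\frac{d^{2}J}{da^{2}} = \int_{-\infty}^{\infty} - \frac{s^{4} e^{- a s^{2}}}{2} \, ds = - \frac{3 \sqrt{\pi}}{8 a^{\frac{5}{2}}},$$
and the integrand here is exactly the target integrand, so $I = - \frac{3 \sqrt{\pi}}{8 a^{\frac{5}{2}}}$.

Setting $a = 5$:
$$I = - \frac{3 \sqrt{5} \sqrt{\pi}}{1000}.$$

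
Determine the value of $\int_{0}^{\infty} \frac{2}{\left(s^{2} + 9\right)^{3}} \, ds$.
$\frac{\pi}{648}$

Start from the standard arctangent integral
$$J(a) = \int_{0}^{\infty} \frac{2}{a^{2} + s^{2}} \, ds = \frac{\pi}{a}.$$

Differentiating under the integral sign with respect to $a$,
$$\frac{dJ}{da} = \int_{0}^{\infty} - \frac{4 a}{\left(a^{2} + s^{2}\right)^{2}} \, ds = - \frac{\pi}{a^{2}},$$
so $\int_{0}^{\infty} \frac{2}{\left(a^{2} + s^{2}\right)^{2}} \, ds = \frac{\pi}{2 a^{3}}$.

Repeating — each differentiation of $1/(s^2+a^2)^j$ produces $-2ja/(s^2+a^2)^{j+1}$ — and dividing through by $-2ja$ at each step yields, after $2$ differentiations in total,
$$\int_{0}^{\infty} \frac{2}{\left(a^{2} + s^{2}\right)^{3}} \, ds = \frac{3 \pi}{8 a^{5}}.$$

Setting $a = 3$:
$$I = \frac{\pi}{648}.$$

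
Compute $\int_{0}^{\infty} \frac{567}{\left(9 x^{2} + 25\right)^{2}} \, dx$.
$\frac{189 \pi}{500}$

Recall the elementary integral
$$J(a) = \int_{0}^{\infty} \frac{7}{a^{2} + x^{2}} \, dx = \frac{7 \pi}{2 a}.$$

Differentiating under the integral sign with respect to $a$,
$$\frac{dJ}{da} = \int_{0}^{\infty} - \frac{14 a}{\left(a^{2} + x^{2}\right)^{2}} \, dx = - \frac{7 \pi}{2 a^{2}},$$
so $\int_{0}^{\infty} \frac{7}{\left(a^{2} + x^{2}\right)^{2}} \, dx = \frac{7 \pi}{4 a^{3}}$.

Setting $a = \frac{5}{3}$:
$$I = \frac{189 \pi}{500}.$$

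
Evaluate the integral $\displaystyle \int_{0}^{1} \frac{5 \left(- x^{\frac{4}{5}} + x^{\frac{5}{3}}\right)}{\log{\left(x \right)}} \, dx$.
$- \log{\left(\frac{14348907}{102400000} \right)}$

Replace the exponent $\frac{4}{5}$ by a parameter $a$: let $I(a) = \int_{0}^{1} \frac{5 \left(x^{\frac{5}{3}} - x^{a}\right)}{\log{\left(x \right)}} \, dx$.

Since $\dfrac{\partial}{\partial a}\,x^{a} = x^{a} \ln x$, the $\ln x$ in the denominator cancels and
$$\frac{dI}{da} = \int_{0}^{1} -5 x^{a} \, dx = -5 \left[\frac{x^{a+1}}{a+1}\right]_0^1 = - \frac{5}{a + 1}.$$

Integrating with respect to $a$ gives $I(a) = - \log{\left(\frac{243 \left(a + 1\right)^{5}}{32768} \right)} + C$.

At $a = \frac{5}{3}$ the integrand is identically $0$, so $I(\frac{5}{3}) = 0$. The closed form gives $0$, hence $C = 0$.

Setting $a = \frac{4}{5}$:
$$I = - \log{\left(\frac{14348907}{102400000} \right)}.$$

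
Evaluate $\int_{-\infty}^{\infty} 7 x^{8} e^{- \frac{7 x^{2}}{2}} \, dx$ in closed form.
$\frac{15 \sqrt{14} \sqrt{\pi}}{343}$

Begin with the known integral
$$J(a) = \int_{-\infty}^{\infty} 7 e^{- a x^{2}} \, dx = \frac{7 \sqrt{\pi}}{\sqrt{a}}.$$

Differentiating under the integral sign brings down a factor of $(-x^2)$:
$$\frac{dJ}{da} = \int_{-\infty}^{\infty} - 7 x^{2} e^{- a x^{2}} \, dx = - \frac{7 \sqrt{\pi}}{2 a^{\frac{3}{2}}}.$$

Repeating $4$ times in total — each differentiation brings down another $(-x^2)$ — gives
$$\frac{d^{4}J}{da^{4}} = \int_{-\infty}^{\infty} 7 x^{8} e^{- a x^{2}} \, dx = \frac{735 \sqrt{\pi}}{16 a^{\frac{9}{2}}},$$
and the integrand here is exactly the target integrand, so $I = \frac{735 \sqrt{\pi}}{16 a^{\frac{9}{2}}}$.

Setting $a = \frac{7}{2}$:
$$I = \frac{15 \sqrt{14} \sqrt{\pi}}{343}.$$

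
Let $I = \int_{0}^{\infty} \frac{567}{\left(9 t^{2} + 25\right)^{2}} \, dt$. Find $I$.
$\frac{189 \pi}{500}$

Start from the standard arctangent integral
$$J(a) = \int_{0}^{\infty} \frac{7}{a^{2} + t^{2}} \, dt = \frac{7 \pi}{2 a}.$$

Differentiating under the integral sign with respect to $a$,
$$\frac{dJ}{da} = \int_{0}^{\infty} - \frac{14 a}{\left(a^{2} + t^{2}\right)^{2}} \, dt = - \frac{7 \pi}{2 a^{2}},$$
so $\int_{0}^{\infty} \frac{7}{\left(a^{2} + t^{2}\right)^{2}} \, dt = \frac{7 \pi}{4 a^{3}}$.

Setting $a = \frac{5}{3}$:
$$I = \frac{189 \pi}{500}.$$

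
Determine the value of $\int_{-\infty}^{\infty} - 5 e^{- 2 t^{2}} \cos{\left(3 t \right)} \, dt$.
$- \frac{5 \sqrt{2} \sqrt{\pi}}{2 e^{\frac{9}{8}}}$

Let $b$ denote the cosine frequency and define $I(b) = \int_{-\infty}^{\infty} - 5 e^{- 2 t^{2}} \cos{\left(b t \right)} \, dt$.

Differentiating under the integral sign,
$$I'(b) = \int_{-\infty}^{\infty} 5 t e^{- 2 t^{2}} \sin{\left(b t \right)} \, dt.$$

Integrate $\int_{-\infty}^{\infty} t \sin(b t)\, e^{- 2 t^{2}}\, dt$ by parts with $u = \sin(b t)$ and $dv = t\, e^{- 2 t^{2}}\, dt$, giving $v = - \frac{e^{- 2 t^{2}}}{4}$. The boundary term vanishes and
$$\int_{-\infty}^{\infty} t \sin(b t)\, e^{- 2 t^{2}}\, dt = \frac{b}{4} \int_{-\infty}^{\infty} \cos(b t)\, e^{- 2 t^{2}}\, dt,$$
so $I'(b) = - \frac{b}{4}\, I(b)$.

This is a separable first-order ODE; solving with the initial condition $I(0) = \int_{-\infty}^{\infty} - 5 e^{- 2 t^{2}}\,dt = - \frac{5 \sqrt{2} \sqrt{\pi}}{2}$ gives
$$I(b) = - \frac{5 \sqrt{2} \sqrt{\pi} e^{- \frac{b^{2}}{8}}}{2}.$$

Setting $b = 3$:
$$I = - \frac{5 \sqrt{2} \sqrt{\pi}}{2 e^{\frac{9}{8}}}.$$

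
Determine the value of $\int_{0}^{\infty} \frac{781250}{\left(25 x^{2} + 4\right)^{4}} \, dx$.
$\frac{390625 \pi}{2048}$

Recall the elementary integral
$$J(a) = \int_{0}^{\infty} \frac{2}{a^{2} + x^{2}} \, dx = \frac{\pi}{a}.$$

Differentiating under the integral sign with respect to $a$,
$$\frac{dJ}{da} = \int_{0}^{\infty} - \frac{4 a}{\left(a^{2} + x^{2}\right)^{2}} \, dx = - \frac{\pi}{a^{2}},$$
so $\int_{0}^{\infty} \frac{2}{\left(a^{2} + x^{2}\right)^{2}} \, dx = \frac{\pi}{2 a^{3}}$.

Repeating — each differentiation of $1/(x^2+a^2)^j$ produces $-2ja/(x^2+a^2)^{j+1}$ — and dividing through by $-2ja$ at each step yields, after $3$ differentiations in total,
$$\int_{0}^{\infty} \frac{2}{\left(a^{2} + x^{2}\right)^{4}} \, dx = \frac{5 \pi}{16 a^{7}}.$$

Setting $a = \frac{2}{5}$:
$$I = \frac{390625 \pi}{2048}.$$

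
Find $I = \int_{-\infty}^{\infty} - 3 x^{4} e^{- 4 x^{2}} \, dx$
$- \frac{9 \sqrt{\pi}}{128}$

Begin with the known integral
$$J(a) = \int_{-\infty}^{\infty} - 3 e^{- a x^{2}} \, dx = - \frac{3 \sqrt{\pi}}{\sqrt{a}}.$$

Differentiating under the integral sign brings down a factor of $(-x^2)$:
$$\frac{dJ}{da} = \int_{-\infty}^{\infty} 3 x^{2} e^{- a x^{2}} \, dx = \frac{3 \sqrt{\pi}}{2 a^{\frac{3}{2}}}.$$

Repeating twice in total — each differentiation brings down another $(-x^2)$ — gives
$$\frac{d^{2}J}{da^{2}} = \int_{-\infty}^{\infty} - 3 x^{4} e^{- a x^{2}} \, dx = - \frac{9 \sqrt{\pi}}{4 a^{\frac{5}{2}}},$$
and the integrand here is exactly the target integrand, so $I = - \frac{9 \sqrt{\pi}}{4 a^{\frac{5}{2}}}$.

Setting $a = 4$:
$$I = - \frac{9 \sqrt{\pi}}{128}.$$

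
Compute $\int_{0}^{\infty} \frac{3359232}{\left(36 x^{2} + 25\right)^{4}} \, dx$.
$\frac{17496 \pi}{15625}$

Start from the standard arctangent integral
$$J(a) = \int_{0}^{\infty} \frac{2}{a^{2} + x^{2}} \, dx = \frac{\pi}{a}.$$

Differentiating under the integral sign with respect to $a$,
$$\frac{dJ}{da} = \int_{0}^{\infty} - \frac{4 a}{\left(a^{2} + x^{2}\right)^{2}} \, dx = - \frac{\pi}{a^{2}},$$
so $\int_{0}^{\infty} \frac{2}{\left(a^{2} + x^{2}\right)^{2}} \, dx = \frac{\pi}{2 a^{3}}$.

Repeating — each differentiation of $1/(x^2+a^2)^j$ produces $-2ja/(x^2+a^2)^{j+1}$ — and dividing through by $-2ja$ at each step yields, after $3$ differentiations in total,
$$\int_{0}^{\infty} \frac{2}{\left(a^{2} + x^{2}\right)^{4}} \, dx = \frac{5 \pi}{16 a^{7}}.$$

Setting $a = \frac{5}{6}$:
$$I = \frac{17496 \pi}{15625}.$$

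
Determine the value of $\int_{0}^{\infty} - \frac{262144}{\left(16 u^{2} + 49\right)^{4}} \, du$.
$- \frac{10240 \pi}{823543}$

Begin with the known result
$$J(a) = \int_{0}^{\infty} - \frac{4}{a^{2} + u^{2}} \, du = - \frac{2 \pi}{a}.$$

Differentiating under the integral sign with respect to $a$,
$$\frac{dJ}{da} = \int_{0}^{\infty} \frac{8 a}{\left(a^{2} + u^{2}\right)^{2}} \, du = \frac{2 \pi}{a^{2}},$$
so $\int_{0}^{\infty} - \frac{4}{\left(a^{2} + u^{2}\right)^{2}} \, du = - \frac{\pi}{a^{3}}$.

Repeating — each differentiation of $1/(u^2+a^2)^j$ produces $-2ja/(u^2+a^2)^{j+1}$ — and dividing through by $-2ja$ at each step yields, after $3$ differentiations in total,
$$\int_{0}^{\infty} - \frac{4}{\left(a^{2} + u^{2}\right)^{4}} \, du = - \frac{5 \pi}{8 a^{7}}.$$

Setting $a = \frac{7}{4}$:
$$I = - \frac{10240 \pi}{823543}.$$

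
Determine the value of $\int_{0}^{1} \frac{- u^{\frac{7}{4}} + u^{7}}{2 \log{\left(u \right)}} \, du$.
$- \frac{\log{\left(11 \right)}}{2} + \frac{5 \log{\left(2 \right)}}{2}$

Replace the exponent $\frac{7}{4}$ by a parameter $a$: let $I(a) = \int_{0}^{1} \frac{u^{7} - u^{a}}{2 \log{\left(u \right)}} \, du$.

Since $\dfrac{\partial}{\partial a}\,u^{a} = u^{a} \ln u$, the $\ln u$ in the denominator cancels and
$$\frac{dI}{da} = \int_{0}^{1} - \frac{1}{2} u^{a} \, du = - \frac{1}{2} \left[\frac{u^{a+1}}{a+1}\right]_0^1 = - \frac{1}{2 a + 2}.$$

Integrating with respect to $a$ gives $I(a) = - \frac{\log{\left(a + 1 \right)}}{2} + \frac{3 \log{\left(2 \right)}}{2} + C$.

At $a = 7$ the integrand is identically $0$, so $I(7) = 0$. The closed form gives $0$, hence $C = 0$.

Setting $a = \frac{7}{4}$:
$$I = - \frac{\log{\left(11 \right)}}{2} + \frac{5 \log{\left(2 \right)}}{2}.$$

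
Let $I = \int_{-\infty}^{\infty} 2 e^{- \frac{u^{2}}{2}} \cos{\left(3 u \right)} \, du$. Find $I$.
$\frac{2 \sqrt{2} \sqrt{\pi}}{e^{\frac{9}{2}}}$

Let $b$ denote the cosine frequency and define $I(b) = \int_{-\infty}^{\infty} 2 e^{- \frac{u^{2}}{2}} \cos{\left(b u \right)} \, du$.

Differentiating under the integral sign,
$$I'(b) = \int_{-\infty}^{\infty} - 2 u e^{- \frac{u^{2}}{2}} \sin{\left(b u \right)} \, du.$$

Integrate $\int_{-\infty}^{\infty} u \sin(b u)\, e^{- \frac{u^{2}}{2}}\, du$ by parts with $w = \sin(b u)$ and $dv = u\, e^{- \frac{u^{2}}{2}}\, du$, giving $v = - e^{- \frac{u^{2}}{2}}$. The boundary term vanishes and
$$\int_{-\infty}^{\infty} u \sin(b u)\, e^{- \frac{u^{2}}{2}}\, du = b \int_{-\infty}^{\infty} \cos(b u)\, e^{- \frac{u^{2}}{2}}\, du,$$
so $I'(b) = - b\, I(b)$.

This is a separable first-order ODE; solving with the initial condition $I(0) = \int_{-\infty}^{\infty} 2 e^{- \frac{u^{2}}{2}}\,du = 2 \sqrt{2} \sqrt{\pi}$ gives
$$I(b) = 2 \sqrt{2} \sqrt{\pi} e^{- \frac{b^{2}}{2}}.$$

Setting $b = 3$:
$$I = \frac{2 \sqrt{2} \sqrt{\pi}}{e^{\frac{9}{2}}}.$$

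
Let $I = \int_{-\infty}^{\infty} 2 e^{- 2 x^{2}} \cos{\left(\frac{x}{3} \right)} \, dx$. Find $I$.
$\frac{\sqrt{2} \sqrt{\pi}}{e^{\frac{1}{72}}}$

Let $b$ denote the cosine frequency and define $I(b) = \int_{-\infty}^{\infty} 2 e^{- 2 x^{2}} \cos{\left(b x \right)} \, dx$.

Differentiating under the integral sign,
$$I'(b) = \int_{-\infty}^{\infty} - 2 x e^{- 2 x^{2}} \sin{\left(b x \right)} \, dx.$$

Integrate $\int_{-\infty}^{\infty} x \sin(b x)\, e^{- 2 x^{2}}\, dx$ by parts with $u = \sin(b x)$ and $dv = x\, e^{- 2 x^{2}}\, dx$, giving $v = - \frac{e^{- 2 x^{2}}}{4}$. The boundary term vanishes and
$$\int_{-\infty}^{\infty} x \sin(b x)\, e^{- 2 x^{2}}\, dx = \frac{b}{4} \int_{-\infty}^{\infty} \cos(b x)\, e^{- 2 x^{2}}\, dx,$$
so $I'(b) = - \frac{b}{4}\, I(b)$.

This is a separable first-order ODE; solving with the initial condition $I(0) = \int_{-\infty}^{\infty} 2 e^{- 2 x^{2}}\,dx = \sqrt{2} \sqrt{\pi}$ gives
$$I(b) = \sqrt{2} \sqrt{\pi} e^{- \frac{b^{2}}{8}}.$$

Setting $b = \frac{1}{3}$:
$$I = \frac{\sqrt{2} \sqrt{\pi}}{e^{\frac{1}{72}}}.$$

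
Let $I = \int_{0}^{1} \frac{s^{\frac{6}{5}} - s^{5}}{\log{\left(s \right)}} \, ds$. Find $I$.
$- \log{\left(30 \right)} + \log{\left(11 \right)}$

Introduce a parameter $a$ in the exponent: let $I(a) = \int_{0}^{1} \frac{s^{\frac{6}{5}} - s^{a}}{\log{\left(s \right)}} \, ds$.

Since $\dfrac{\partial}{\partial a}\,s^{a} = s^{a} \ln s$, the $\ln s$ in the denominator cancels and
$$\frac{dI}{da} = \int_{0}^{1} -1 s^{a} \, ds = -1 \left[\frac{s^{a+1}}{a+1}\right]_0^1 = - \frac{1}{a + 1}.$$

Integrating with respect to $a$ gives $I(a) = - \log{\left(\frac{5 a}{11} + \frac{5}{11} \right)} + C$.

At $a = \frac{6}{5}$ the integrand is identically $0$, so $I(\frac{6}{5}) = 0$. The closed form gives $0$, hence $C = 0$.

Setting $a = 5$:
$$I = - \log{\left(30 \right)} + \log{\left(11 \right)}.$$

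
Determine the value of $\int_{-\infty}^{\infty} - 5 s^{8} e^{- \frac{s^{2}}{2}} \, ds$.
$- 525 \sqrt{2} \sqrt{\pi}$

Consider the simpler parametrised integral
$$J(a) = \int_{-\infty}^{\infty} - 5 e^{- a s^{2}} \, ds = - \frac{5 \sqrt{\pi}}{\sqrt{a}}.$$

Differentiating under the integral sign brings down a factor of $(-s^2)$:
$$\frac{dJ}{da} = \int_{-\infty}^{\infty} 5 s^{2} e^{- a s^{2}} \, ds = \frac{5 \sqrt{\pi}}{2 a^{\frac{3}{2}}}.$$

Repeating $4$ times in total — each differentiation brings down another $(-s^2)$ — gives
$$\frac{d^{4}J}{da^{4}} = \int_{-\infty}^{\infty} - 5 s^{8} e^{- a s^{2}} \, ds = - \frac{525 \sqrt{\pi}}{16 a^{\frac{9}{2}}},$$
and the integrand here is exactly the target integrand, so $I = - \frac{525 \sqrt{\pi}}{16 a^{\frac{9}{2}}}$.

Setting $a = \frac{1}{2}$:
$$I = - 525 \sqrt{2} \sqrt{\pi}.$$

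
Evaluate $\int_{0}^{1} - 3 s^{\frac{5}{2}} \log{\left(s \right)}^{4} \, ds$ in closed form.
$- \frac{2304}{16807}$

Consider the simpler parametrised integral
$$J(a) = \int_{0}^{1} - 3 s^{a} \, ds = - \frac{3}{a + 1}.$$

Differentiating under the integral sign brings down a factor of $\ln s$:
$$\frac{dJ}{da} = \int_{0}^{1} - 3 s^{a} \log{\left(s \right)} \, ds = \frac{3}{\left(a + 1\right)^{2}}.$$

Repeating $4$ times in total — each differentiation brings down another $\ln s$ — gives
$$\frac{d^{4}J}{da^{4}} = \int_{0}^{1} - 3 s^{a} \log{\left(s \right)}^{4} \, ds = - \frac{72}{\left(a + 1\right)^{5}},$$
and the integrand here is exactly the target integrand, so $I = - \frac{72}{\left(a + 1\right)^{5}}$.

Setting $a = \frac{5}{2}$:
$$I = - \frac{2304}{16807}.$$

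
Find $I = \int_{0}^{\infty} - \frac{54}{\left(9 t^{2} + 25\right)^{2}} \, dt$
$- \frac{9 \pi}{250}$

Begin with the known result
$$J(a) = \int_{0}^{\infty} - \frac{2}{3 \left(a^{2} + t^{2}\right)} \, dt = - \frac{\pi}{3 a}.$$

Differentiating under the integral sign with respect to $a$,
$$\frac{dJ}{da} = \int_{0}^{\infty} \frac{4 a}{3 \left(a^{2} + t^{2}\right)^{2}} \, dt = \frac{\pi}{3 a^{2}},$$
so $\int_{0}^{\infty} - \frac{2}{3 \left(a^{2} + t^{2}\right)^{2}} \, dt = - \frac{\pi}{6 a^{3}}$.

Setting $a = \frac{5}{3}$:
$$I = - \frac{9 \pi}{250}.$$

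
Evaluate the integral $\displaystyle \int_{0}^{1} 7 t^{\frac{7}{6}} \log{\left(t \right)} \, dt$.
$- \frac{252}{169}$

Consider the simpler parametrised integral
$$J(a) = \int_{0}^{1} 7 t^{a} \, dt = \frac{7}{a + 1}.$$

Differentiating under the integral sign brings down a factor of $\ln t$:
$$\frac{dJ}{da} = \int_{0}^{1} 7 t^{a} \log{\left(t \right)} \, dt = - \frac{7}{\left(a + 1\right)^{2}}.$$

The integral on the left is $I$, so $I = - \frac{7}{\left(a + 1\right)^{2}}$.

Setting $a = \frac{7}{6}$:
$$I = - \frac{252}{169}.$$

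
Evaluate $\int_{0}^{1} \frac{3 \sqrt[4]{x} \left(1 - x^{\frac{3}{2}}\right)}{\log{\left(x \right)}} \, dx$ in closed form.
$\log{\left(\frac{125}{1331} \right)}$

Replace the exponent $\frac{1}{4}$ by a parameter $a$: let $I(a) = \int_{0}^{1} \frac{3 \left(- x^{\frac{7}{4}} + x^{a}\right)}{\log{\left(x \right)}} \, dx$.

Since $\dfrac{\partial}{\partial a}\,x^{a} = x^{a} \ln x$, the $\ln x$ in the denominator cancels and
$$\frac{dI}{da} = \int_{0}^{1} 3 x^{a} \, dx = 3 \left[\frac{x^{a+1}}{a+1}\right]_0^1 = \frac{3}{a + 1}.$$

Integrating with respect to $a$ gives $I(a) = \log{\left(\frac{64 \left(a + 1\right)^{3}}{1331} \right)} + C$.

At $a = \frac{7}{4}$ the integrand is identically $0$, so $I(\frac{7}{4}) = 0$. The closed form gives $0$, hence $C = 0$.

Setting $a = \frac{1}{4}$:
$$I = \log{\left(\frac{125}{1331} \right)}.$$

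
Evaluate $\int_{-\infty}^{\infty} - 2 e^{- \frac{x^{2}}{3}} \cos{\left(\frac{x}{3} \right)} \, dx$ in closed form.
$- \frac{2 \sqrt{3} \sqrt{\pi}}{e^{\frac{1}{12}}}$

Treat the cosine frequency as a parameter and define $I(b) = \int_{-\infty}^{\infty} - 2 e^{- \frac{x^{2}}{3}} \cos{\left(b x \right)} \, dx$.

Differentiating under the integral sign,
$$I'(b) = \int_{-\infty}^{\infty} 2 x e^{- \frac{x^{2}}{3}} \sin{\left(b x \right)} \, dx.$$

Integrate $\int_{-\infty}^{\infty} x \sin(b x)\, e^{- \frac{x^{2}}{3}}\, dx$ by parts with $u = \sin(b x)$ and $dv = x\, e^{- \frac{x^{2}}{3}}\, dx$, giving $v = - \frac{3 e^{- \frac{x^{2}}{3}}}{2}$. The boundary term vanishes and
$$\int_{-\infty}^{\infty} x \sin(b x)\, e^{- \frac{x^{2}}{3}}\, dx = \frac{3 b}{2} \int_{-\infty}^{\infty} \cos(b x)\, e^{- \frac{x^{2}}{3}}\, dx,$$
so $I'(b) = - \frac{3 b}{2}\, I(b)$.

This is a separable first-order ODE; solving with the initial condition $I(0) = \int_{-\infty}^{\infty} - 2 e^{- \frac{x^{2}}{3}}\,dx = - 2 \sqrt{3} \sqrt{\pi}$ gives
$$I(b) = - 2 \sqrt{3} \sqrt{\pi} e^{- \frac{3 b^{2}}{4}}.$$

Setting $b = \frac{1}{3}$:
$$I = - \frac{2 \sqrt{3} \sqrt{\pi}}{e^{\frac{1}{12}}}.$$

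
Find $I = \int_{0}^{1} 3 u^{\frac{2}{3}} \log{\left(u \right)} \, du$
$- \frac{27}{25}$

Consider the simpler parametrised integral
$$J(a) = \int_{0}^{1} 3 u^{a} \, du = \frac{3}{a + 1}.$$

Differentiating under the integral sign brings down a factor of $\ln u$:
$$\frac{dJ}{da} = \int_{0}^{1} 3 u^{a} \log{\left(u \right)} \, du = - \frac{3}{\left(a + 1\right)^{2}}.$$

The integral on the left is $I$, so $I = - \frac{3}{\left(a + 1\right)^{2}}$.

Setting $a = \frac{2}{3}$:
$$I = - \frac{27}{25}.$$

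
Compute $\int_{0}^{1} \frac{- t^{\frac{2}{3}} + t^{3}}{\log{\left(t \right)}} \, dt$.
$- \log{\left(5 \right)} + \log{\left(12 \right)}$

Introduce a parameter $a$ in the exponent: let $I(a) = \int_{0}^{1} \frac{t^{3} - t^{a}}{\log{\left(t \right)}} \, dt$.

Since $\dfrac{\partial}{\partial a}\,t^{a} = t^{a} \ln t$, the $\ln t$ in the denominator cancels and
$$\frac{dI}{da} = \int_{0}^{1} -1 t^{a} \, dt = -1 \left[\frac{t^{a+1}}{a+1}\right]_0^1 = - \frac{1}{a + 1}.$$

Integrating with respect to $a$ gives $I(a) = - \log{\left(\frac{a}{4} + \frac{1}{4} \right)} + C$.

At $a = 3$ the integrand is identically $0$, so $I(3) = 0$. The closed form gives $0$, hence $C = 0$.

Setting $a = \frac{2}{3}$:
$$I = - \log{\left(5 \right)} + \log{\left(12 \right)}.$$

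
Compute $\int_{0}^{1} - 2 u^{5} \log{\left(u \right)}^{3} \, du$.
$\frac{1}{108}$

Consider the simpler parametrised integral
$$J(a) = \int_{0}^{1} - 2 u^{a} \, du = - \frac{2}{a + 1}.$$

Differentiating under the integral sign brings down a factor of $\ln u$:
$$\frac{dJ}{da} = \int_{0}^{1} - 2 u^{a} \log{\left(u \right)} \, du = \frac{2}{\left(a + 1\right)^{2}}.$$

Repeating $3$ times in total — each differentiation brings down another $\ln u$ — gives
$$\frac{d^{3}J}{da^{3}} = \int_{0}^{1} - 2 u^{a} \log{\left(u \right)}^{3} \, du = \frac{12}{\left(a + 1\right)^{4}},$$
and the integrand here is exactly the target integrand, so $I = \frac{12}{\left(a + 1\right)^{4}}$.

Setting $a = 5$:
$$I = \frac{1}{108}.$$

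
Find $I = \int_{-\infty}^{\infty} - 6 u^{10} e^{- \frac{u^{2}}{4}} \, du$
$- 362880 \sqrt{\pi}$

Begin with the known integral
$$J(a) = \int_{-\infty}^{\infty} - 6 e^{- a u^{2}} \, du = - \frac{6 \sqrt{\pi}}{\sqrt{a}}.$$

Differentiating under the integral sign brings down a factor of $(-u^2)$:
$$\frac{dJ}{da} = \int_{-\infty}^{\infty} 6 u^{2} e^{- a u^{2}} \, du = \frac{3 \sqrt{\pi}}{a^{\frac{3}{2}}}.$$

Repeating $5$ times in total — each differentiation brings down another $(-u^2)$ — gives
$$\frac{d^{5}J}{da^{5}} = \int_{-\infty}^{\infty} 6 u^{10} e^{- a u^{2}} \, du = \frac{2835 \sqrt{\pi}}{16 a^{\frac{11}{2}}},$$
and the integrand here is $(-1)^{5}$ times the target integrand, so $I = (-1)^{5}\,\frac{d^{5}J}{da^{5}} = - \frac{2835 \sqrt{\pi}}{16 a^{\frac{11}{2}}}$.

Setting $a = \frac{1}{4}$:
$$I = - 362880 \sqrt{\pi}.$$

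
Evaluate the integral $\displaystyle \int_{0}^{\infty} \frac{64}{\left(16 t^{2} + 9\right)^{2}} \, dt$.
$\frac{4 \pi}{27}$

Start from the standard arctangent integral
$$J(a) = \int_{0}^{\infty} \frac{1}{4 \left(a^{2} + t^{2}\right)} \, dt = \frac{\pi}{8 a}.$$

Differentiating under the integral sign with respect to $a$,
$$\frac{dJ}{da} = \int_{0}^{\infty} - \frac{a}{2 \left(a^{2} + t^{2}\right)^{2}} \, dt = - \frac{\pi}{8 a^{2}},$$
so $\int_{0}^{\infty} \frac{1}{4 \left(a^{2} + t^{2}\right)^{2}} \, dt = \frac{\pi}{16 a^{3}}$.

Setting $a = \frac{3}{4}$:
$$I = \frac{4 \pi}{27}.$$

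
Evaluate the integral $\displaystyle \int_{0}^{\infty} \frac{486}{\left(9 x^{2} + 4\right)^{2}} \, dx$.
$\frac{81 \pi}{16}$

Start from the standard arctangent integral
$$J(a) = \int_{0}^{\infty} \frac{6}{a^{2} + x^{2}} \, dx = \frac{3 \pi}{a}.$$

Differentiating under the integral sign with respect to $a$,
$$\frac{dJ}{da} = \int_{0}^{\infty} - \frac{12 a}{\left(a^{2} + x^{2}\right)^{2}} \, dx = - \frac{3 \pi}{a^{2}},$$
so $\int_{0}^{\infty} \frac{6}{\left(a^{2} + x^{2}\right)^{2}} \, dx = \frac{3 \pi}{2 a^{3}}$.

Setting $a = \frac{2}{3}$:
$$I = \frac{81 \pi}{16}.$$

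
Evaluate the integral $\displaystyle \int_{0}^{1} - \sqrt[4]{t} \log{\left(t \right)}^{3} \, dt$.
$\frac{1536}{625}$

Consider the simpler parametrised integral
$$J(a) = \int_{0}^{1} - t^{a} \, dt = - \frac{1}{a + 1}.$$

Differentiating under the integral sign brings down a factor of $\ln t$:
$$\frac{dJ}{da} = \int_{0}^{1} - t^{a} \log{\left(t \right)} \, dt = \frac{1}{\left(a + 1\right)^{2}}.$$

Repeating $3$ times in total — each differentiation brings down another $\ln t$ — gives
$$\frac{d^{3}J}{da^{3}} = \int_{0}^{1} - t^{a} \log{\left(t \right)}^{3} \, dt = \frac{6}{\left(a + 1\right)^{4}},$$
and the integrand here is exactly the target integrand, so $I = \frac{6}{\left(a + 1\right)^{4}}$.

Setting $a = \frac{1}{4}$:
$$I = \frac{1536}{625}.$$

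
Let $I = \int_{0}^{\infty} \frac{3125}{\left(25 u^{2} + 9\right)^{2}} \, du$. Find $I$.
$\frac{625 \pi}{108}$

Recall the elementary integral
$$J(a) = \int_{0}^{\infty} \frac{5}{a^{2} + u^{2}} \, du = \frac{5 \pi}{2 a}.$$

Differentiating under the integral sign with respect to $a$,
$$\frac{dJ}{da} = \int_{0}^{\infty} - \frac{10 a}{\left(a^{2} + u^{2}\right)^{2}} \, du = - \frac{5 \pi}{2 a^{2}},$$
so $\int_{0}^{\infty} \frac{5}{\left(a^{2} + u^{2}\right)^{2}} \, du = \frac{5 \pi}{4 a^{3}}$.

Setting $a = \frac{3}{5}$:
$$I = \frac{625 \pi}{108}.$$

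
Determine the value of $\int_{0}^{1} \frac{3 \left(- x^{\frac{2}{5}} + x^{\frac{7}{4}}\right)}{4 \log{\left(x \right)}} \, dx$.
$\log{\left(\frac{\sqrt{2} \cdot 55^{\frac{3}{4}} \sqrt[4]{7}}{28} \right)}$

Replace the exponent $\frac{7}{4}$ by a parameter $a$: let $I(a) = \int_{0}^{1} \frac{3 \left(- x^{\frac{2}{5}} + x^{a}\right)}{4 \log{\left(x \right)}} \, dx$.

Since $\dfrac{\partial}{\partial a}\,x^{a} = x^{a} \ln x$, the $\ln x$ in the denominator cancels and
$$\frac{dI}{da} = \int_{0}^{1} \frac{3}{4} x^{a} \, dx = \frac{3}{4} \left[\frac{x^{a+1}}{a+1}\right]_0^1 = \frac{3}{4 \left(a + 1\right)}.$$

Integrating with respect to $a$ gives $I(a) = \log{\left(\frac{5^{\frac{3}{4}} \sqrt[4]{7} \left(a + 1\right)^{\frac{3}{4}}}{7} \right)} + C$.

At $a = \frac{2}{5}$ the integrand is identically $0$, so $I(\frac{2}{5}) = 0$. The closed form gives $0$, hence $C = 0$.

Setting $a = \frac{7}{4}$:
$$I = \log{\left(\frac{\sqrt{2} \cdot 55^{\frac{3}{4}} \sqrt[4]{7}}{28} \right)}.$$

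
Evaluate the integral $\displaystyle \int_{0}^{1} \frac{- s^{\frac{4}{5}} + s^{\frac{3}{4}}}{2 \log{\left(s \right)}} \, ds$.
$\log{\left(\frac{\sqrt{35}}{6} \right)}$

Introduce a parameter $a$ in the exponent: let $I(a) = \int_{0}^{1} \frac{- s^{\frac{4}{5}} + s^{a}}{2 \log{\left(s \right)}} \, ds$.

Since $\dfrac{\partial}{\partial a}\,s^{a} = s^{a} \ln s$, the $\ln s$ in the denominator cancels and
$$\frac{dI}{da} = \int_{0}^{1} \frac{1}{2} s^{a} \, ds = \frac{1}{2} \left[\frac{s^{a+1}}{a+1}\right]_0^1 = \frac{1}{2 \left(a + 1\right)}.$$

Integrating with respect to $a$ gives $I(a) = \frac{\log{\left(a + 1 \right)}}{2} - \log{\left(3 \right)} + \frac{\log{\left(5 \right)}}{2} + C$.

At $a = \frac{4}{5}$ the integrand is identically $0$, so $I(\frac{4}{5}) = 0$. The closed form gives $0$, hence $C = 0$.

Setting $a = \frac{3}{4}$:
$$I = \log{\left(\frac{\sqrt{35}}{6} \right)}.$$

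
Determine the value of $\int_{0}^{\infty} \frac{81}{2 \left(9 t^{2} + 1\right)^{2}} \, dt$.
$\frac{27 \pi}{8}$

Begin with the known result
$$J(a) = \int_{0}^{\infty} \frac{1}{2 \left(a^{2} + t^{2}\right)} \, dt = \frac{\pi}{4 a}.$$

Differentiating under the integral sign with respect to $a$,
$$\frac{dJ}{da} = \int_{0}^{\infty} - \frac{a}{\left(a^{2} + t^{2}\right)^{2}} \, dt = - \frac{\pi}{4 a^{2}},$$
so $\int_{0}^{\infty} \frac{1}{2 \left(a^{2} + t^{2}\right)^{2}} \, dt = \frac{\pi}{8 a^{3}}$.

Setting $a = \frac{1}{3}$:
$$I = \frac{27 \pi}{8}.$$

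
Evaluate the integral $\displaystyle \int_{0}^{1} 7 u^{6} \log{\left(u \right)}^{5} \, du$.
$- \frac{120}{16807}$

Start from the elementary integral
$$J(a) = \int_{0}^{1} 7 u^{a} \, du = \frac{7}{a + 1}.$$

Differentiating under the integral sign brings down a factor of $\ln u$:
$$\frac{dJ}{da} = \int_{0}^{1} 7 u^{a} \log{\left(u \right)} \, du = - \frac{7}{\left(a + 1\right)^{2}}.$$

Repeating $5$ times in total — each differentiation brings down another $\ln u$ — gives
$$\frac{d^{5}J}{da^{5}} = \int_{0}^{1} 7 u^{a} \log{\left(u \right)}^{5} \, du = - \frac{840}{\left(a + 1\right)^{6}},$$
and the integrand here is exactly the target integrand, so $I = - \frac{840}{\left(a + 1\right)^{6}}$.

Setting $a = 6$:
$$I = - \frac{120}{16807}.$$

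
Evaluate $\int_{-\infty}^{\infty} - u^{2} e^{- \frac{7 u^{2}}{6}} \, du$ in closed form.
$- \frac{3 \sqrt{42} \sqrt{\pi}}{49}$

Consider the simpler parametrised integral
$$J(a) = \int_{-\infty}^{\infty} - e^{- a u^{2}} \, du = - \frac{\sqrt{\pi}}{\sqrt{a}}.$$

Differentiating under the integral sign brings down a factor of $(-u^2)$:
$$\frac{dJ}{da} = \int_{-\infty}^{\infty} u^{2} e^{- a u^{2}} \, du = \frac{\sqrt{\pi}}{2 a^{\frac{3}{2}}}.$$

The integral on the left is $-I$, so $I = - \frac{\sqrt{\pi}}{2 a^{\frac{3}{2}}}$.

Setting $a = \frac{7}{6}$:
$$I = - \frac{3 \sqrt{42} \sqrt{\pi}}{49}.$$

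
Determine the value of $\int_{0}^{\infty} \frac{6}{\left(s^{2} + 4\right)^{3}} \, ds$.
$\frac{9 \pi}{256}$

Recall the elementary integral
$$J(a) = \int_{0}^{\infty} \frac{6}{a^{2} + s^{2}} \, ds = \frac{3 \pi}{a}.$$

Differentiating under the integral sign with respect to $a$,
$$\frac{dJ}{da} = \int_{0}^{\infty} - \frac{12 a}{\left(a^{2} + s^{2}\right)^{2}} \, ds = - \frac{3 \pi}{a^{2}},$$
so $\int_{0}^{\infty} \frac{6}{\left(a^{2} + s^{2}\right)^{2}} \, ds = \frac{3 \pi}{2 a^{3}}$.

Repeating — each differentiation of $1/(s^2+a^2)^j$ produces $-2ja/(s^2+a^2)^{j+1}$ — and dividing through by $-2ja$ at each step yields, after $2$ differentiations in total,
$$\int_{0}^{\infty} \frac{6}{\left(a^{2} + s^{2}\right)^{3}} \, ds = \frac{9 \pi}{8 a^{5}}.$$

Setting $a = 2$:
$$I = \frac{9 \pi}{256}.$$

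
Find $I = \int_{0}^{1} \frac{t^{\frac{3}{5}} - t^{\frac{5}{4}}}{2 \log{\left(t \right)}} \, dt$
$\log{\left(\frac{4 \sqrt{10}}{15} \right)}$

Consider the one-parameter family: let $I(a) = \int_{0}^{1} \frac{- t^{\frac{5}{4}} + t^{a}}{2 \log{\left(t \right)}} \, dt$.

Since $\dfrac{\partial}{\partial a}\,t^{a} = t^{a} \ln t$, the $\ln t$ in the denominator cancels and
$$\frac{dI}{da} = \int_{0}^{1} \frac{1}{2} t^{a} \, dt = \frac{1}{2} \left[\frac{t^{a+1}}{a+1}\right]_0^1 = \frac{1}{2 \left(a + 1\right)}.$$

Integrating with respect to $a$ gives $I(a) = \log{\left(\frac{2 \sqrt{a + 1}}{3} \right)} + C$.

At $a = \frac{5}{4}$ the integrand is identically $0$, so $I(\frac{5}{4}) = 0$. The closed form gives $0$, hence $C = 0$.

Setting $a = \frac{3}{5}$:
$$I = \log{\left(\frac{4 \sqrt{10}}{15} \right)}.$$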